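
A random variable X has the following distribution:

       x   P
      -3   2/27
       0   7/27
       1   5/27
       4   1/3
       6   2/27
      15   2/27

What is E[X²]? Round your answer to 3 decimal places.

25.519

E[X²] = (2/27)·9 + (7/27)·0 + (5/27)·1 + (1/3)·16 + (2/27)·36 + (2/27)·225
     = 689/27 ≈ 25.519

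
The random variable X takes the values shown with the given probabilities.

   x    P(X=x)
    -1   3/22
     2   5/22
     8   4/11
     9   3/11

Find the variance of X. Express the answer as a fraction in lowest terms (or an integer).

E[X] = (3/22)·(-1) + (5/22)·2 + (4/11)·8 + (3/11)·9 = 125/22
E[X²] = (3/22)·1 + (5/22)·4 + (4/11)·64 + (3/11)·81 = 1021/22
Var(X) = 1021/22 − (125/22)² = 6837/484

6837/484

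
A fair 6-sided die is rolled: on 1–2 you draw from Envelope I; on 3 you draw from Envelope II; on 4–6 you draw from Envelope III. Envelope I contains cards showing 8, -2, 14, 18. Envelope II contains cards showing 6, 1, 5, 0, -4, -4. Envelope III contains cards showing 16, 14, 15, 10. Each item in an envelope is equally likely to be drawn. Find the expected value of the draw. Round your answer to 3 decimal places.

E[X | Envelope I] = (8 − 2 + 14 + 18)/4 = 19/2
E[X | Envelope II] = (6 + 1 + 5 + 0 − 4 − 4)/6 = 2/3
E[X | Envelope III] = (16 + 14 + 15 + 10)/4 = 55/4
E[X] = (1/3)·19/2 + (1/6)·2/3 + (1/2)·55/4 = 731/72 ≈ 10.153

10.153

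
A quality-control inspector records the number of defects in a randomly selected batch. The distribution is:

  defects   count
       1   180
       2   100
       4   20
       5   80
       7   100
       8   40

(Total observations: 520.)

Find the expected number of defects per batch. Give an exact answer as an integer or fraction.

47/13

Total = 520, so P(defects=1) = 180/520, etc.
E[X] = (9/26)·1 + (5/26)·2 + (1/26)·4 + (2/13)·5 + (5/26)·7 + (1/13)·8
     = 47/13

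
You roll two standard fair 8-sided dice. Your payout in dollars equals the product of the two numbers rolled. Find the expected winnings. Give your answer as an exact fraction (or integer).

Distribution of the product of the two numbers rolled: 1 w.p. 1/64, 2 w.p. 1/32, 3 w.p. 1/32, 4 w.p. 3/64, 5 w.p. 1/32, 6 w.p. 1/16, …
E[payout] = (1/64)·1 + (1/32)·2 + (1/32)·3 + (3/64)·4 + (1/32)·5 + (1/16)·6 + (1/32)·7 + (1/16)·8 + (1/64)·9 + (1/32)·10 + (1/16)·12 + (1/32)·14 + (1/32)·15 + (3/64)·16 + (1/32)·18 + (1/32)·20 + (1/32)·21 + (1/16)·24 + (1/64)·25 + (1/32)·28 + (1/32)·30 + (1/32)·32 + (1/32)·35 + (1/64)·36 + (1/32)·40 + (1/32)·42 + (1/32)·48 + (1/64)·49 + (1/32)·56 + (1/64)·64 = 81/4

81/4 dollars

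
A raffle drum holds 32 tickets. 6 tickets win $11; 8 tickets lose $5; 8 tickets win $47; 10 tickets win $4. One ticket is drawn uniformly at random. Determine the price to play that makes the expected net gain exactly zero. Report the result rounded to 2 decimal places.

$13.81

E[payout] = (6/32)·11 + (8/32)·(-5) + (8/32)·47 + (10/32)·4 = 221/16
Fair fee = E[payout] = 221/16 ≈ $13.81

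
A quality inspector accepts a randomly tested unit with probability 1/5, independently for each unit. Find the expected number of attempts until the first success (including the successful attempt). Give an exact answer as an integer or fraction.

For a geometric distribution, E[trials] = 1/p = 1/(1/5) = 5.

5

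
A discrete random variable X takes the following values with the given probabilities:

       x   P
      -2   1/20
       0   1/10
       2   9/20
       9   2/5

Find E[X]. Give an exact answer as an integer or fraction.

E[X] = (1/20)·(-2) + (1/10)·0 + (9/20)·2 + (2/5)·9
     = 22/5

22/5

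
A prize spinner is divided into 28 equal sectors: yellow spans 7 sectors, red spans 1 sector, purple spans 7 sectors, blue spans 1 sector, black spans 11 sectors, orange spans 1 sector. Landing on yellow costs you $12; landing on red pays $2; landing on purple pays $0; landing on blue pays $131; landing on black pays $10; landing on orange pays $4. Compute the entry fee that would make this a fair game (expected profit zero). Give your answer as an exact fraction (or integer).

163/28 dollars

E[payout] = (7/28)·(-12) + (1/28)·2 + (7/28)·0 + (1/28)·131 + (11/28)·10 + (1/28)·4 = 163/28
Fair fee = E[payout] = 163/28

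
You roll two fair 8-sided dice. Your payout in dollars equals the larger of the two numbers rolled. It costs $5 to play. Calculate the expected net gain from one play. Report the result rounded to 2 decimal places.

$0.81

Distribution of the larger of the two numbers rolled: 1 w.p. 1/64, 2 w.p. 3/64, 3 w.p. 5/64, 4 w.p. 7/64, 5 w.p. 9/64, 6 w.p. 11/64, …
E[payout] = (1/64)·1 + (3/64)·2 + (5/64)·3 + (7/64)·4 + (9/64)·5 + (11/64)·6 + (13/64)·7 + (15/64)·8 = 93/16
Expected profit = 93/16 − 5 = 13/16 ≈ $0.81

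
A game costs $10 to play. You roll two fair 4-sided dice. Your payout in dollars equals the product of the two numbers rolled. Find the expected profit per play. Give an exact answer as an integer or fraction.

-15/4 dollars

Distribution of the product of the two numbers rolled: 1 w.p. 1/16, 2 w.p. 1/8, 3 w.p. 1/8, 4 w.p. 3/16, 6 w.p. 1/8, 8 w.p. 1/8, …
E[payout] = (1/16)·1 + (1/8)·2 + (1/8)·3 + (3/16)·4 + (1/8)·6 + (1/8)·8 + (1/16)·9 + (1/8)·12 + (1/16)·16 = 25/4
Expected profit = 25/4 − 10 = -15/4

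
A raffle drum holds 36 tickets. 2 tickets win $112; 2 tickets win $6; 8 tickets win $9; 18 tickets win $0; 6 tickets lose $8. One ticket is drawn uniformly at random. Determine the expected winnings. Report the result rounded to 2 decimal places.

$7.22

E[payout] = (2/36)·112 + (2/36)·6 + (8/36)·9 + (18/36)·0 + (6/36)·(-8) = 65/9
≈ $7.22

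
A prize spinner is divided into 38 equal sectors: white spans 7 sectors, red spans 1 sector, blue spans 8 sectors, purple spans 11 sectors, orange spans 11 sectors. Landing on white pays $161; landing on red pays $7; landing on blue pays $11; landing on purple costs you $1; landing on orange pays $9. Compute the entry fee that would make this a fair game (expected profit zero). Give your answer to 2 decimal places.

E[payout] = (7/38)·161 + (1/38)·7 + (8/38)·11 + (11/38)·(-1) + (11/38)·9 = 655/19
Fair fee = E[payout] = 655/19 ≈ $34.47

$34.47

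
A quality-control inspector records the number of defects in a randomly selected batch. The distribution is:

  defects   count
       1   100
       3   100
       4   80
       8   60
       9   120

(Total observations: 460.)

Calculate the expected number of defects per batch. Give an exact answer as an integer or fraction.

114/23

Total = 460, so P(defects=1) = 100/460, etc.
E[X] = (5/23)·1 + (5/23)·3 + (4/23)·4 + (3/23)·8 + (6/23)·9
     = 114/23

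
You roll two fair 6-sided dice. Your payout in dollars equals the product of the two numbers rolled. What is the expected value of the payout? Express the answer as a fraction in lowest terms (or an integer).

49/4 dollars

Distribution of the product of the two numbers rolled: 1 w.p. 1/36, 2 w.p. 1/18, 3 w.p. 1/18, 4 w.p. 1/12, 5 w.p. 1/18, 6 w.p. 1/9, …
E[payout] = (1/36)·1 + (1/18)·2 + (1/18)·3 + (1/12)·4 + (1/18)·5 + (1/9)·6 + (1/18)·8 + (1/36)·9 + (1/18)·10 + (1/9)·12 + (1/18)·15 + (1/36)·16 + (1/18)·18 + (1/18)·20 + (1/18)·24 + (1/36)·25 + (1/18)·30 + (1/36)·36 = 49/4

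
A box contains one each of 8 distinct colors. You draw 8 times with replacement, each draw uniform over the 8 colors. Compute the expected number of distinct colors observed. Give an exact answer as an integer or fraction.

11012415/2097152

Let Xⱼ=1 if type j appears at least once. P(Xⱼ=1) = 1 − ((8−1)/8)^8 = 11012415/16777216.
E[#distinct] = 8·11012415/16777216 = 11012415/2097152.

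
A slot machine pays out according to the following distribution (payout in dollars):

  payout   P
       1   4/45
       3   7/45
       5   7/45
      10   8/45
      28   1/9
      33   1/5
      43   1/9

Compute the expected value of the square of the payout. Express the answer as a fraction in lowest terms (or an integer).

24008/45

E[X²] = (4/45)·1 + (7/45)·9 + (7/45)·25 + (8/45)·100 + (1/9)·784 + (1/5)·1089 + (1/9)·1849
     = 24008/45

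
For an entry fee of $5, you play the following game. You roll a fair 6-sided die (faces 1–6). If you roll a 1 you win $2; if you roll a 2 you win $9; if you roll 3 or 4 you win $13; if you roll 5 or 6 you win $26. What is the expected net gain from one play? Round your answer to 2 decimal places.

$9.83

E[payout] = (1/6)·2 + (1/6)·9 + (1/3)·13 + (1/3)·26 = 89/6
Expected profit = 89/6 − 5 = 59/6 ≈ $9.83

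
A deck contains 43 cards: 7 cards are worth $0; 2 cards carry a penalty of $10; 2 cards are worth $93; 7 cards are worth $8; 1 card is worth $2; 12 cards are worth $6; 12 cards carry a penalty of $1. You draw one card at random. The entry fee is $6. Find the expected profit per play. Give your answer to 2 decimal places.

$0.60

E[payout] = (7/43)·0 + (2/43)·(-10) + (2/43)·93 + (7/43)·8 + (1/43)·2 + (12/43)·6 + (12/43)·(-1) = 284/43
Expected profit = 284/43 − 6 = 26/43 ≈ $0.60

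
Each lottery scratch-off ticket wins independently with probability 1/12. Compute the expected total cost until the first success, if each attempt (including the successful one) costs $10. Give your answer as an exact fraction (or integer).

$120

E[#attempts] = 1/p = 12; E[cost] = 10·12 = 120.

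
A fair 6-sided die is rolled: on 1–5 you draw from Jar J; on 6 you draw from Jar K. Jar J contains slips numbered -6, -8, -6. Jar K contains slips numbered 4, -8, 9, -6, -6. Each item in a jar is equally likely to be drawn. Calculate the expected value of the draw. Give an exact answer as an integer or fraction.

E[X | Jar J] = (-6 − 8 − 6)/3 = -20/3
E[X | Jar K] = (4 − 8 + 9 − 6 − 6)/5 = -7/5
E[X] = (5/6)·(-20/3) + (1/6)·(-7/5) = -521/90

-521/90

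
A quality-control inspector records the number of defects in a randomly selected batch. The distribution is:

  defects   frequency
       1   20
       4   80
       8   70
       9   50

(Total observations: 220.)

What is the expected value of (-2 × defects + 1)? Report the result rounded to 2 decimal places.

Total = 220, so P(defects=1) = 20/220, etc.
E[-2x+1] = (1/11)·(-1) + (4/11)·(-7) + (7/22)·(-15) + (5/22)·(-17)
     = -124/11 ≈ -11.27

-11.27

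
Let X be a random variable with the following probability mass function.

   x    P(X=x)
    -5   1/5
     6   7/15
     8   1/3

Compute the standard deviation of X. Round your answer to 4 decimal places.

E[X] = 67/15, E[X²] = 647/15
Var(X) = E[X²] − (E[X])² = 647/15 − 4489/225 = 5216/225
SD(X) = √(5216/225) ≈ 4.8148

4.8148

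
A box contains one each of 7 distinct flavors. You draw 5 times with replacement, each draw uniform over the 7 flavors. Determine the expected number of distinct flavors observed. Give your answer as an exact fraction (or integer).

9031/2401

Let Xⱼ=1 if type j appears at least once. P(Xⱼ=1) = 1 − ((7−1)/7)^5 = 9031/16807.
E[#distinct] = 7·9031/16807 = 9031/2401.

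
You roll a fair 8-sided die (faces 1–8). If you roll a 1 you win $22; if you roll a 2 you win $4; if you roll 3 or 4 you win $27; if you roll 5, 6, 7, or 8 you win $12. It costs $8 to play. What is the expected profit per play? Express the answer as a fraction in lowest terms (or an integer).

E[payout] = (1/8)·4 + (1/2)·12 + (1/8)·22 + (1/4)·27 = 16
Expected profit = 16 − 8 = 8

$8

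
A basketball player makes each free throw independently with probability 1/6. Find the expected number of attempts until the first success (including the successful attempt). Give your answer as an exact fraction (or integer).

6

For a geometric distribution, E[trials] = 1/p = 1/(1/6) = 6.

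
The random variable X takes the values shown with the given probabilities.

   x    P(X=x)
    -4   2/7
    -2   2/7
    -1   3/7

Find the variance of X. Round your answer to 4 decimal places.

1.5510

E[X] = (2/7)·(-4) + (2/7)·(-2) + (3/7)·(-1) = -15/7
E[X²] = (2/7)·16 + (2/7)·4 + (3/7)·1 = 43/7
Var(X) = 43/7 − (-15/7)² = 76/49 ≈ 1.5510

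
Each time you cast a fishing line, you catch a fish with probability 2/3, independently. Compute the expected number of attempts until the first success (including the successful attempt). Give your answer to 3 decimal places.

For a geometric distribution, E[trials] = 1/p = 1/(2/3) = 3/2.
≈ 1.500

1.500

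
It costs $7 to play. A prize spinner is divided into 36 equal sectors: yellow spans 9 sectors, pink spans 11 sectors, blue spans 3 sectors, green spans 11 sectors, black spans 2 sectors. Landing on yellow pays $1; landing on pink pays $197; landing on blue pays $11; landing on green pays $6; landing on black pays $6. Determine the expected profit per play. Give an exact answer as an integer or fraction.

E[payout] = (9/36)·1 + (11/36)·197 + (3/36)·11 + (11/36)·6 + (2/36)·6 = 2287/36
Expected profit = 2287/36 − 7 = 2035/36

2035/36 dollars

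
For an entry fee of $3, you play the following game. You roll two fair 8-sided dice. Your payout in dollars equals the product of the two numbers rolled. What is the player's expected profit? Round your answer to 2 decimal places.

Distribution of the product of the two numbers rolled: 1 w.p. 1/64, 2 w.p. 1/32, 3 w.p. 1/32, 4 w.p. 3/64, 5 w.p. 1/32, 6 w.p. 1/16, …
E[payout] = (1/64)·1 + (1/32)·2 + (1/32)·3 + (3/64)·4 + (1/32)·5 + (1/16)·6 + (1/32)·7 + (1/16)·8 + (1/64)·9 + (1/32)·10 + (1/16)·12 + (1/32)·14 + (1/32)·15 + (3/64)·16 + (1/32)·18 + (1/32)·20 + (1/32)·21 + (1/16)·24 + (1/64)·25 + (1/32)·28 + (1/32)·30 + (1/32)·32 + (1/32)·35 + (1/64)·36 + (1/32)·40 + (1/32)·42 + (1/32)·48 + (1/64)·49 + (1/32)·56 + (1/64)·64 = 81/4
Expected profit = 81/4 − 3 = 69/4 ≈ $17.25

$17.25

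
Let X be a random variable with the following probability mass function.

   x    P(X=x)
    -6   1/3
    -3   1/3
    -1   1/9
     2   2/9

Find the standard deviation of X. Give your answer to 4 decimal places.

E[X] = -8/3, E[X²] = 16
Var(X) = E[X²] − (E[X])² = 16 − 64/9 = 80/9
SD(X) = √(80/9) ≈ 2.9814

2.9814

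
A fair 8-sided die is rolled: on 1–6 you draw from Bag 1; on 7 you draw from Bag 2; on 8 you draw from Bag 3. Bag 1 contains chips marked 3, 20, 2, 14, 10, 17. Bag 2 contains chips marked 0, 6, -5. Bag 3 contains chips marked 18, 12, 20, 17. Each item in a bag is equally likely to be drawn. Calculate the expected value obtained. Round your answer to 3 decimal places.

E[X | Bag 1] = (3 + 20 + 2 + 14 + 10 + 17)/6 = 11
E[X | Bag 2] = (0 + 6 − 5)/3 = 1/3
E[X | Bag 3] = (18 + 12 + 20 + 17)/4 = 67/4
E[X] = (3/4)·11 + (1/8)·1/3 + (1/8)·67/4 = 997/96 ≈ 10.385

10.385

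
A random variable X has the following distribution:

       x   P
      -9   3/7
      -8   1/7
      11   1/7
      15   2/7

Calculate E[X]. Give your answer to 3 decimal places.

E[X] = (3/7)·(-9) + (1/7)·(-8) + (1/7)·11 + (2/7)·15
     = 6/7 ≈ 0.857

0.857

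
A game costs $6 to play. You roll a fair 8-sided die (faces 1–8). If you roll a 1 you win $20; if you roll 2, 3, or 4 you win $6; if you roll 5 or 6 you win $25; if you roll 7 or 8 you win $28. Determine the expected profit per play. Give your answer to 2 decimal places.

E[payout] = (3/8)·6 + (1/8)·20 + (1/4)·25 + (1/4)·28 = 18
Expected profit = 18 − 6 = 12 ≈ $12.00

$12.00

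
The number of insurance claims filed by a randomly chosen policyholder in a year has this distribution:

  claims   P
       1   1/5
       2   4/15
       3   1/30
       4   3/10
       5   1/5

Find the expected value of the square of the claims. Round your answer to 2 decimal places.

11.37

E[X²] = (1/5)·1 + (4/15)·4 + (1/30)·9 + (3/10)·16 + (1/5)·25
     = 341/30 ≈ 11.37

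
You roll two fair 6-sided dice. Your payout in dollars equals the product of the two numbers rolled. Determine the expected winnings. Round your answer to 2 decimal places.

$12.25

Distribution of the product of the two numbers rolled: 1 w.p. 1/36, 2 w.p. 1/18, 3 w.p. 1/18, 4 w.p. 1/12, 5 w.p. 1/18, 6 w.p. 1/9, …
E[payout] = (1/36)·1 + (1/18)·2 + (1/18)·3 + (1/12)·4 + (1/18)·5 + (1/9)·6 + (1/18)·8 + (1/36)·9 + (1/18)·10 + (1/9)·12 + (1/18)·15 + (1/36)·16 + (1/18)·18 + (1/18)·20 + (1/18)·24 + (1/36)·25 + (1/18)·30 + (1/36)·36 = 49/4
≈ $12.25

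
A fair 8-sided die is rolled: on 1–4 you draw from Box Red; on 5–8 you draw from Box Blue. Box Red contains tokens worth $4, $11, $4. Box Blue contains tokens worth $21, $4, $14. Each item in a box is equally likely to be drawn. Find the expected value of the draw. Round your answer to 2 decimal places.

$9.67

E[X | Box Red] = (4 + 11 + 4)/3 = 19/3
E[X | Box Blue] = (21 + 4 + 14)/3 = 13
E[X] = (1/2)·19/3 + (1/2)·13 = 29/3 ≈ 9.67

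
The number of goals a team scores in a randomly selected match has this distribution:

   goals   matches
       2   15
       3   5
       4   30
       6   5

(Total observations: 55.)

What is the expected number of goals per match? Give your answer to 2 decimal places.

3.55

Total = 55, so P(goals=2) = 15/55, etc.
E[X] = (3/11)·2 + (1/11)·3 + (6/11)·4 + (1/11)·6
     = 39/11 ≈ 3.55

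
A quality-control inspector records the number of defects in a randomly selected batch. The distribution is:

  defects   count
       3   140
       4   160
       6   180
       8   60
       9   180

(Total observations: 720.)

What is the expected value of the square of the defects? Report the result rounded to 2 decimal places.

Total = 720, so P(defects=3) = 140/720, etc.
E[X²] = (7/36)·9 + (2/9)·16 + (1/4)·36 + (1/12)·64 + (1/4)·81
     = 359/9 ≈ 39.89

39.89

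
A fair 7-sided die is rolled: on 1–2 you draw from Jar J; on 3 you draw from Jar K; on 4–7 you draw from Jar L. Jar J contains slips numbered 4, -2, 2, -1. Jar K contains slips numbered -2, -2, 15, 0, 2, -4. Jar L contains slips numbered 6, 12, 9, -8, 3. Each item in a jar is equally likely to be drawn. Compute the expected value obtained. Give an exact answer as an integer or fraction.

E[X | Jar J] = (4 − 2 + 2 − 1)/4 = 3/4
E[X | Jar K] = (-2 − 2 + 15 + 0 + 2 − 4)/6 = 3/2
E[X | Jar L] = (6 + 12 + 9 − 8 + 3)/5 = 22/5
E[X] = (2/7)·3/4 + (1/7)·3/2 + (4/7)·22/5 = 103/35

103/35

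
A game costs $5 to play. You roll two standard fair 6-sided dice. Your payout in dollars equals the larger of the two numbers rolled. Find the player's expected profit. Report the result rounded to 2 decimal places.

Distribution of the larger of the two numbers rolled: 1 w.p. 1/36, 2 w.p. 1/12, 3 w.p. 5/36, 4 w.p. 7/36, 5 w.p. 1/4, 6 w.p. 11/36
E[payout] = (1/36)·1 + (1/12)·2 + (5/36)·3 + (7/36)·4 + (1/4)·5 + (11/36)·6 = 161/36
Expected profit = 161/36 − 5 = -19/36 ≈ -$0.53

-$0.53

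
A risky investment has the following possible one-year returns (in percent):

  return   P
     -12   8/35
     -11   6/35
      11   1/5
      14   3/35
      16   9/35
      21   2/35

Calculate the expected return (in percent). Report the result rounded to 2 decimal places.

4.09

E[X] = (8/35)·(-12) + (6/35)·(-11) + (1/5)·11 + (3/35)·14 + (9/35)·16 + (2/35)·21
     = 143/35 ≈ 4.09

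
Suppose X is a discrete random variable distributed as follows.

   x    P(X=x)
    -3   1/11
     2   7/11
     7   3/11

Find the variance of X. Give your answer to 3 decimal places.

8.264

E[X] = (1/11)·(-3) + (7/11)·2 + (3/11)·7 = 32/11
E[X²] = (1/11)·9 + (7/11)·4 + (3/11)·49 = 184/11
Var(X) = 184/11 − (32/11)² = 1000/121 ≈ 8.264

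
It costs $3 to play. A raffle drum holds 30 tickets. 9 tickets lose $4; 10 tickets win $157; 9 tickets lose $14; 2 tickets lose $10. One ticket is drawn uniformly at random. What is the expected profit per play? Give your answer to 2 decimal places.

E[payout] = (9/30)·(-4) + (10/30)·157 + (9/30)·(-14) + (2/30)·(-10) = 694/15
Expected profit = 694/15 − 3 = 649/15 ≈ $43.27

$43.27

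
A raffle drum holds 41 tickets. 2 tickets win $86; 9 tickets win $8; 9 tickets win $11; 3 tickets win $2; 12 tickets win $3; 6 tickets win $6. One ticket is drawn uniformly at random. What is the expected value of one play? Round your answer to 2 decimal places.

E[payout] = (2/41)·86 + (9/41)·8 + (9/41)·11 + (3/41)·2 + (12/41)·3 + (6/41)·6 = 421/41
≈ $10.27

$10.27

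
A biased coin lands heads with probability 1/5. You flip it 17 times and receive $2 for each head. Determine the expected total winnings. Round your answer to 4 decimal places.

E[#heads] = 17·1/5 = 17/5 (linearity over flips).
E[winnings] = 2·17/5 = 34/5.
≈ 6.8000

$6.8000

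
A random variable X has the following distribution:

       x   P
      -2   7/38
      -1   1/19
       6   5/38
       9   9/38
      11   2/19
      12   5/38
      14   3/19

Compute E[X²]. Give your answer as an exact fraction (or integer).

E[X²] = (7/38)·4 + (1/19)·1 + (5/38)·36 + (9/38)·81 + (2/19)·121 + (5/38)·144 + (3/19)·196
     = 3319/38

3319/38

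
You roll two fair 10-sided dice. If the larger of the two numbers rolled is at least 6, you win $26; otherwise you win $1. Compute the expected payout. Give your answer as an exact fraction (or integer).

E[payout] = (1/4)·1 + (3/4)·26 = 79/4

79/4 dollars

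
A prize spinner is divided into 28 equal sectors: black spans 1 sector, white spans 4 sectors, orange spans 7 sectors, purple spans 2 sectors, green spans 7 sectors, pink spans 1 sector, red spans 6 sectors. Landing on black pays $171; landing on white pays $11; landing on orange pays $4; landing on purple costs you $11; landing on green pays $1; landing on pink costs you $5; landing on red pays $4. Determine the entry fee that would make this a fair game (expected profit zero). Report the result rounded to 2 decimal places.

E[payout] = (1/28)·171 + (4/28)·11 + (7/28)·4 + (2/28)·(-11) + (7/28)·1 + (1/28)·(-5) + (6/28)·4 = 247/28
Fair fee = E[payout] = 247/28 ≈ $8.82

$8.82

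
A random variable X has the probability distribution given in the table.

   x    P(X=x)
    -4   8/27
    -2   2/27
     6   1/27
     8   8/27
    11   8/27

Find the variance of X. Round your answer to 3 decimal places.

E[X] = (8/27)·(-4) + (2/27)·(-2) + (1/27)·6 + (8/27)·8 + (8/27)·11 = 122/27
E[X²] = (8/27)·16 + (2/27)·4 + (1/27)·36 + (8/27)·64 + (8/27)·121 = 1652/27
Var(X) = 1652/27 − (122/27)² = 29720/729 ≈ 40.768

40.768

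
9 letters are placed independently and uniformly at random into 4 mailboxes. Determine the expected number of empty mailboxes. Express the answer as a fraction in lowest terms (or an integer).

Let Xⱼ=1 if mailbox j is empty. P(Xⱼ=1) = ((4-1)/4)^9 = 19683/262144.
By linearity, E[#empty] = 4·19683/262144 = 19683/65536.

19683/65536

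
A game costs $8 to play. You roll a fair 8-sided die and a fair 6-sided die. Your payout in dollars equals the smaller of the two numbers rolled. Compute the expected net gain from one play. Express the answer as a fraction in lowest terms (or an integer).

Distribution of the smaller of the two numbers rolled: 1 w.p. 13/48, 2 w.p. 11/48, 3 w.p. 3/16, 4 w.p. 7/48, 5 w.p. 5/48, 6 w.p. 1/16
E[payout] = (13/48)·1 + (11/48)·2 + (3/16)·3 + (7/48)·4 + (5/48)·5 + (1/16)·6 = 133/48
Expected profit = 133/48 − 8 = -251/48

-251/48 dollars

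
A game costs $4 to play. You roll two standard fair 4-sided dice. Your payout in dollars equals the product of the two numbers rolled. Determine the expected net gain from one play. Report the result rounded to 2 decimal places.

$2.25

Distribution of the product of the two numbers rolled: 1 w.p. 1/16, 2 w.p. 1/8, 3 w.p. 1/8, 4 w.p. 3/16, 6 w.p. 1/8, 8 w.p. 1/8, …
E[payout] = (1/16)·1 + (1/8)·2 + (1/8)·3 + (3/16)·4 + (1/8)·6 + (1/8)·8 + (1/16)·9 + (1/8)·12 + (1/16)·16 = 25/4
Expected profit = 25/4 − 4 = 9/4 ≈ $2.25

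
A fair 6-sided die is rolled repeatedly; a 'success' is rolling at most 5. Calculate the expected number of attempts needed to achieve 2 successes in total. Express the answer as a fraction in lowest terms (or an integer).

By linearity (sum of 2 independent geometric waits), E[trials] = 2/p = 2/(5/6) = 12/5.

12/5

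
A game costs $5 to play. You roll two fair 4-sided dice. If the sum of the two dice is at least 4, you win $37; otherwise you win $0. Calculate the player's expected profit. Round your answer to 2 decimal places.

E[payout] = (3/16)·0 + (13/16)·37 = 481/16
Expected profit = 481/16 − 5 = 401/16 ≈ $25.06

$25.06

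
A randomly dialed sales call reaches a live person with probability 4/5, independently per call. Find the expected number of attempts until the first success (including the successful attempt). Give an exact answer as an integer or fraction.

5/4

For a geometric distribution, E[trials] = 1/p = 1/(4/5) = 5/4.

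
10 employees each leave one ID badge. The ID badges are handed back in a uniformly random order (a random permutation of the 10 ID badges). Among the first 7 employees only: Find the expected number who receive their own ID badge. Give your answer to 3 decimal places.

0.700

Let Xᵢ = 1 if person i gets their own ID badge. For each i, P(Xᵢ=1) = 1/10.
By linearity of expectation, E[X₁+…+X_7] = 7·(1/10) = 7/10.
≈ 0.700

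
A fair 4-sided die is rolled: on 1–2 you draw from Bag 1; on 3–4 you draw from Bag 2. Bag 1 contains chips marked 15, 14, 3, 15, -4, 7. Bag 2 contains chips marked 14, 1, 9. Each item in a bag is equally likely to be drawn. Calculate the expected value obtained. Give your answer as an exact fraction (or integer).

E[X | Bag 1] = (15 + 14 + 3 + 15 − 4 + 7)/6 = 25/3
E[X | Bag 2] = (14 + 1 + 9)/3 = 8
E[X] = (1/2)·25/3 + (1/2)·8 = 49/6

49/6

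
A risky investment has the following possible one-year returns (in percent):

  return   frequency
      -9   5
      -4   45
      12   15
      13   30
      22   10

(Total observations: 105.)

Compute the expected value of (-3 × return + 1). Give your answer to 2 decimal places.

-15.14

Total = 105, so P(return=-9) = 5/105, etc.
E[-3x+1] = (1/21)·28 + (3/7)·13 + (1/7)·(-35) + (2/7)·(-38) + (2/21)·(-65)
     = -106/7 ≈ -15.14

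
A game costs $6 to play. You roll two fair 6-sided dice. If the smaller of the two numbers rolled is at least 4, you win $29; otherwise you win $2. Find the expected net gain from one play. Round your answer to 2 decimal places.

$2.75

E[payout] = (3/4)·2 + (1/4)·29 = 35/4
Expected profit = 35/4 − 6 = 11/4 ≈ $2.75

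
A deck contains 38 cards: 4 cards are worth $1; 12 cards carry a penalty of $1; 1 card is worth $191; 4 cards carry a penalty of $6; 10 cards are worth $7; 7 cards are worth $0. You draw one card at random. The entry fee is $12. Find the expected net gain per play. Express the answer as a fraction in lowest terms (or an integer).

E[payout] = (4/38)·1 + (12/38)·(-1) + (1/38)·191 + (4/38)·(-6) + (10/38)·7 + (7/38)·0 = 229/38
Expected profit = 229/38 − 12 = -227/38

-227/38 dollars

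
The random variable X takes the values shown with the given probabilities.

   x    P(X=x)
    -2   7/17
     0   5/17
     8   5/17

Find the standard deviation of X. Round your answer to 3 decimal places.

E[X] = 26/17, E[X²] = 348/17
Var(X) = E[X²] − (E[X])² = 348/17 − 676/289 = 5240/289
SD(X) = √(5240/289) ≈ 4.258

4.258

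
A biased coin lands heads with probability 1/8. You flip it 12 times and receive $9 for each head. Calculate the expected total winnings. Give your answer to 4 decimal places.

E[#heads] = 12·1/8 = 3/2 (linearity over flips).
E[winnings] = 9·3/2 = 27/2.
≈ 13.5000

$13.5000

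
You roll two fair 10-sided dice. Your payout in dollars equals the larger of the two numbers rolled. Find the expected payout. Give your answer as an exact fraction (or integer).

Distribution of the larger of the two numbers rolled: 1 w.p. 1/100, 2 w.p. 3/100, 3 w.p. 1/20, 4 w.p. 7/100, 5 w.p. 9/100, 6 w.p. 11/100, …
E[payout] = (1/100)·1 + (3/100)·2 + (1/20)·3 + (7/100)·4 + (9/100)·5 + (11/100)·6 + (13/100)·7 + (3/20)·8 + (17/100)·9 + (19/100)·10 = 143/20

143/20 dollars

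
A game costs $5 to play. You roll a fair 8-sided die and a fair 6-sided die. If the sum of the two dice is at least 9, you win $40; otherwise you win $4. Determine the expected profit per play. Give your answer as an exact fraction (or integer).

59/4 dollars

E[payout] = (9/16)·4 + (7/16)·40 = 79/4
Expected profit = 79/4 − 5 = 59/4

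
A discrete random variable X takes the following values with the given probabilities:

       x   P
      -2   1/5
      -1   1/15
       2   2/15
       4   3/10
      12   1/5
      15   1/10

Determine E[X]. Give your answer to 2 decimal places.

E[X] = (1/5)·(-2) + (1/15)·(-1) + (2/15)·2 + (3/10)·4 + (1/5)·12 + (1/10)·15
     = 49/10 ≈ 4.90

4.90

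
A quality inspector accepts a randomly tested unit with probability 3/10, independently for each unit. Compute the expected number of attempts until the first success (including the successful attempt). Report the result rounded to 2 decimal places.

3.33

For a geometric distribution, E[trials] = 1/p = 1/(3/10) = 10/3.
≈ 3.33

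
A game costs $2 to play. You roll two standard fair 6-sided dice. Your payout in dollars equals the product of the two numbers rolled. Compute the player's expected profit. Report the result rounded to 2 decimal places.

Distribution of the product of the two numbers rolled: 1 w.p. 1/36, 2 w.p. 1/18, 3 w.p. 1/18, 4 w.p. 1/12, 5 w.p. 1/18, 6 w.p. 1/9, …
E[payout] = (1/36)·1 + (1/18)·2 + (1/18)·3 + (1/12)·4 + (1/18)·5 + (1/9)·6 + (1/18)·8 + (1/36)·9 + (1/18)·10 + (1/9)·12 + (1/18)·15 + (1/36)·16 + (1/18)·18 + (1/18)·20 + (1/18)·24 + (1/36)·25 + (1/18)·30 + (1/36)·36 = 49/4
Expected profit = 49/4 − 2 = 41/4 ≈ $10.25

$10.25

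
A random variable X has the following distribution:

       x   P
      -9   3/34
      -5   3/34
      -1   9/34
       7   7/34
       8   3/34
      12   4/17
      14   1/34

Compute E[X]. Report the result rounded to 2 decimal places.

E[X] = (3/34)·(-9) + (3/34)·(-5) + (9/34)·(-1) + (7/34)·7 + (3/34)·8 + (4/17)·12 + (1/34)·14
     = 66/17 ≈ 3.88

3.88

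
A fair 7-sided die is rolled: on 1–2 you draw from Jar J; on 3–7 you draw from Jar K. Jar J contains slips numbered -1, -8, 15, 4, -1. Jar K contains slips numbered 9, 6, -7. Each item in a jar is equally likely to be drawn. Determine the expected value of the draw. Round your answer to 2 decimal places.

E[X | Jar J] = (-1 − 8 + 15 + 4 − 1)/5 = 9/5
E[X | Jar K] = (9 + 6 − 7)/3 = 8/3
E[X] = (2/7)·9/5 + (5/7)·8/3 = 254/105 ≈ 2.42

2.42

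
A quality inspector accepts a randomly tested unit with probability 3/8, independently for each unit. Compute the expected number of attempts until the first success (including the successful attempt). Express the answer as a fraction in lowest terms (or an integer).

For a geometric distribution, E[trials] = 1/p = 1/(3/8) = 8/3.

8/3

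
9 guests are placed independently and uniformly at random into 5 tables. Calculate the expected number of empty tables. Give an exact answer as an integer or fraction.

262144/390625

Let Xⱼ=1 if table j is empty. P(Xⱼ=1) = ((5-1)/5)^9 = 262144/1953125.
By linearity, E[#empty] = 5·262144/1953125 = 262144/390625.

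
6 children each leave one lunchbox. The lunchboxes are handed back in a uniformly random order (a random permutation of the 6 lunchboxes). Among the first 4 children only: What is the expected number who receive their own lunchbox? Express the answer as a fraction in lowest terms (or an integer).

2/3

Let Xᵢ = 1 if person i gets their own lunchbox. For each i, P(Xᵢ=1) = 1/6.
By linearity of expectation, E[X₁+…+X_4] = 4·(1/6) = 2/3.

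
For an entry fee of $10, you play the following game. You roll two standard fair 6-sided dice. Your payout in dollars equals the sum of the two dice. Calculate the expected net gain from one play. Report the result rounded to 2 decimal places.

-$3.00

Distribution of the sum of the two dice: 2 w.p. 1/36, 3 w.p. 1/18, 4 w.p. 1/12, 5 w.p. 1/9, 6 w.p. 5/36, 7 w.p. 1/6, …
E[payout] = (1/36)·2 + (1/18)·3 + (1/12)·4 + (1/9)·5 + (5/36)·6 + (1/6)·7 + (5/36)·8 + (1/9)·9 + (1/12)·10 + (1/18)·11 + (1/36)·12 = 7
Expected profit = 7 − 10 = -3 ≈ -$3.00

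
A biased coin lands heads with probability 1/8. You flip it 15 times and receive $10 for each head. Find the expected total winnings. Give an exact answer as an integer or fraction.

E[#heads] = 15·1/8 = 15/8 (linearity over flips).
E[winnings] = 10·15/8 = 75/4.

75/4 dollars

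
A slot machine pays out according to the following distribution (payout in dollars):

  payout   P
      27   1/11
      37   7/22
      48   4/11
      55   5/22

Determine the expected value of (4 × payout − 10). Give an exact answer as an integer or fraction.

1834/11

E[4x-10] = (1/11)·98 + (7/22)·138 + (4/11)·182 + (5/22)·210
     = 1834/11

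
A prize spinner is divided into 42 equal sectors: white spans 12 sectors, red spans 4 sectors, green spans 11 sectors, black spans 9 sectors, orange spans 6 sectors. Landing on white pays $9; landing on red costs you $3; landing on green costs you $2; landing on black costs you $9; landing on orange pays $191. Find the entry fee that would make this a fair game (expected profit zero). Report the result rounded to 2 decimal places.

$27.12

E[payout] = (12/42)·9 + (4/42)·(-3) + (11/42)·(-2) + (9/42)·(-9) + (6/42)·191 = 1139/42
Fair fee = E[payout] = 1139/42 ≈ $27.12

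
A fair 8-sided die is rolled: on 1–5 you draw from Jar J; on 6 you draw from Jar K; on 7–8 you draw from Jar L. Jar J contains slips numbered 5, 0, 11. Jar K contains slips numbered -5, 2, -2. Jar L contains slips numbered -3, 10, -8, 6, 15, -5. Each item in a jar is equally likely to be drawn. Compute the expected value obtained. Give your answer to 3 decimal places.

E[X | Jar J] = (5 + 0 + 11)/3 = 16/3
E[X | Jar K] = (-5 + 2 − 2)/3 = -5/3
E[X | Jar L] = (-3 + 10 − 8 + 6 + 15 − 5)/6 = 5/2
E[X] = (5/8)·16/3 + (1/8)·(-5/3) + (1/4)·5/2 = 15/4 ≈ 3.750

3.750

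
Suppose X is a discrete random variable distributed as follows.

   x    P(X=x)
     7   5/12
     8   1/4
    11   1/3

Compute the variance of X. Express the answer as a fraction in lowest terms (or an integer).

443/144

E[X] = (5/12)·7 + (1/4)·8 + (1/3)·11 = 103/12
E[X²] = (5/12)·49 + (1/4)·64 + (1/3)·121 = 307/4
Var(X) = 307/4 − (103/12)² = 443/144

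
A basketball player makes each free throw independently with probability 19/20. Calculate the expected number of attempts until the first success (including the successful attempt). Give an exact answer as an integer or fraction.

For a geometric distribution, E[trials] = 1/p = 1/(19/20) = 20/19.

20/19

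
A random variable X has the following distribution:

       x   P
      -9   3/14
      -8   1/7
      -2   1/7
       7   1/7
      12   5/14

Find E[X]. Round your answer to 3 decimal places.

1.929

E[X] = (3/14)·(-9) + (1/7)·(-8) + (1/7)·(-2) + (1/7)·7 + (5/14)·12
     = 27/14 ≈ 1.929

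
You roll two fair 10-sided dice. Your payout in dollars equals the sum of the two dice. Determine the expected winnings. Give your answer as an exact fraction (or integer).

Distribution of the sum of the two dice: 2 w.p. 1/100, 3 w.p. 1/50, 4 w.p. 3/100, 5 w.p. 1/25, 6 w.p. 1/20, 7 w.p. 3/50, …
E[payout] = (1/100)·2 + (1/50)·3 + (3/100)·4 + (1/25)·5 + (1/20)·6 + (3/50)·7 + (7/100)·8 + (2/25)·9 + (9/100)·10 + (1/10)·11 + (9/100)·12 + (2/25)·13 + (7/100)·14 + (3/50)·15 + (1/20)·16 + (1/25)·17 + (3/100)·18 + (1/50)·19 + (1/100)·20 = 11

$11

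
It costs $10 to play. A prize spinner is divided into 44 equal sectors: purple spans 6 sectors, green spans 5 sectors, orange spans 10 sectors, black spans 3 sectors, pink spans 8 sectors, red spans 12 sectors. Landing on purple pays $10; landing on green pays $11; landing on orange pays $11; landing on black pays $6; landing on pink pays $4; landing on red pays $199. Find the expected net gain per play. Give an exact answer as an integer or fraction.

E[payout] = (6/44)·10 + (5/44)·11 + (10/44)·11 + (3/44)·6 + (8/44)·4 + (12/44)·199 = 2663/44
Expected profit = 2663/44 − 10 = 2223/44

2223/44 dollars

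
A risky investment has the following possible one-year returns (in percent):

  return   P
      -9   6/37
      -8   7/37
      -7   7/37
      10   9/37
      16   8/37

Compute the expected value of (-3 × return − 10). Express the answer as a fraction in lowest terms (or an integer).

-547/37

E[-3x-10] = (6/37)·17 + (7/37)·14 + (7/37)·11 + (9/37)·(-40) + (8/37)·(-58)
     = -547/37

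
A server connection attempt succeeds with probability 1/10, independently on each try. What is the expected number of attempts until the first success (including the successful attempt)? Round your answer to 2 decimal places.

10.00

For a geometric distribution, E[trials] = 1/p = 1/(1/10) = 10.
≈ 10.00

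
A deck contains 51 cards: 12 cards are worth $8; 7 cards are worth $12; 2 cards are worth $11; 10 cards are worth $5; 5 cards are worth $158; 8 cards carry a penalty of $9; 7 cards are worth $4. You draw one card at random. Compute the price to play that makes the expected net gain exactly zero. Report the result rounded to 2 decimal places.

E[payout] = (12/51)·8 + (7/51)·12 + (2/51)·11 + (10/51)·5 + (5/51)·158 + (8/51)·(-9) + (7/51)·4 = 998/51
Fair fee = E[payout] = 998/51 ≈ $19.57

$19.57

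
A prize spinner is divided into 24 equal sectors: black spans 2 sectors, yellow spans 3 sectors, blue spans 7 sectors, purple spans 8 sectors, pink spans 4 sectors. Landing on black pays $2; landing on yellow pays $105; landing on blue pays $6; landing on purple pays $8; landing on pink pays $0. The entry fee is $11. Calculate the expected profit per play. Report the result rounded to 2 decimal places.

E[payout] = (2/24)·2 + (3/24)·105 + (7/24)·6 + (8/24)·8 + (4/24)·0 = 425/24
Expected profit = 425/24 − 11 = 161/24 ≈ $6.71

$6.71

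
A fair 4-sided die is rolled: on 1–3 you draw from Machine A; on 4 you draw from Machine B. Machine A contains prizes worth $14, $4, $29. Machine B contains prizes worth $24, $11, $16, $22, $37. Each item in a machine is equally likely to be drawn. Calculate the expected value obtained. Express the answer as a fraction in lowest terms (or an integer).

E[X | Machine A] = (14 + 4 + 29)/3 = 47/3
E[X | Machine B] = (24 + 11 + 16 + 22 + 37)/5 = 22
E[X] = (3/4)·47/3 + (1/4)·22 = 69/4

69/4 dollars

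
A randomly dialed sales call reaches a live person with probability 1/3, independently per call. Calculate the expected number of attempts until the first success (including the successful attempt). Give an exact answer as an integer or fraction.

For a geometric distribution, E[trials] = 1/p = 1/(1/3) = 3.

3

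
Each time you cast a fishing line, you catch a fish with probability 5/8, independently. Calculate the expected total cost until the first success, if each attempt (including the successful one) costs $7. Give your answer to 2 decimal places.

$11.20

E[#attempts] = 1/p = 8/5; E[cost] = 7·8/5 = 56/5.
≈ 11.20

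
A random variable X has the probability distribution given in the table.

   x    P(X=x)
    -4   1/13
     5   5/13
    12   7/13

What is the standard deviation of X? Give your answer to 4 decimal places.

E[X] = 105/13, E[X²] = 1149/13
Var(X) = E[X²] − (E[X])² = 1149/13 − 11025/169 = 3912/169
SD(X) = √(3912/169) ≈ 4.8112

4.8112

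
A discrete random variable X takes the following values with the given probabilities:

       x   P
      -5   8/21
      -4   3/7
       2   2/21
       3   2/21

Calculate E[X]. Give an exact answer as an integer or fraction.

-22/7

E[X] = (8/21)·(-5) + (3/7)·(-4) + (2/21)·2 + (2/21)·3
     = -22/7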